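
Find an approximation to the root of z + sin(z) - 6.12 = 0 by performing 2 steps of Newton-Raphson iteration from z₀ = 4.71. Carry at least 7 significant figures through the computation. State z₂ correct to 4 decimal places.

f'(z) = 1 + cos(z)
z_0 = 4.710000: f = -2.409997, f' = 0.997611 → z_1 = 4.710000 - (-2.409997)/(0.997611) = 7.125768
z_1 = 7.125768: f = 1.752133, f' = 1.665537 → z_2 = 7.125768 - (1.752133)/(1.665537) = 6.073776

6.0738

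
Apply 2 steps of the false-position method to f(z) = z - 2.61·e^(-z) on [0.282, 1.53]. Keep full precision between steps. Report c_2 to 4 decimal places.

0.9971

f(0.282000) = -1.686654, f(1.530000) = 0.964842
step 1: c = 1.075870, f(c) = 0.185858 > 0 → new bracket [0.282000, 1.075870]
step 2: c = 0.997074, f(c) = 0.034095 > 0 → new bracket [0.282000, 0.997074]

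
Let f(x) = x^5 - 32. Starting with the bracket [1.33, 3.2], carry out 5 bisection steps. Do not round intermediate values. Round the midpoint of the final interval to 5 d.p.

f(1.330000) = -27.838420, f(3.200000) = 303.544320 (opposite signs)
step 1: m = 2.265000, f(m) = 27.613007 > 0 → root in [1.330000, 2.265000]
step 2: m = 1.797500, f(m) = -13.235176 < 0 → root in [1.797500, 2.265000]
step 3: m = 2.031250, f(m) = 2.579355 > 0 → root in [1.797500, 2.031250]
step 4: m = 1.914375, f(m) = -6.288047 < 0 → root in [1.914375, 2.031250]
step 5: m = 1.972813, f(m) = -2.116666 < 0 → root in [1.972813, 2.031250]
Midpoint of [1.972813, 2.031250] = 2.002031

2.00203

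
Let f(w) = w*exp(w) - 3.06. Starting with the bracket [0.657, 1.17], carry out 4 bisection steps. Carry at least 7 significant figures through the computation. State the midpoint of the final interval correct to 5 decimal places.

1.05778

f(0.657000) = -1.792649, f(1.170000) = 0.709731 (opposite signs)
step 1: m = 0.913500, f(m) = -0.782614 < 0 → root in [0.913500, 1.170000]
step 2: m = 1.041750, f(m) = -0.107501 < 0 → root in [1.041750, 1.170000]
step 3: m = 1.105875, f(m) = 0.281808 > 0 → root in [1.041750, 1.105875]
step 4: m = 1.073812, f(m) = 0.082529 > 0 → root in [1.041750, 1.073812]
Midpoint of [1.041750, 1.073812] = 1.057781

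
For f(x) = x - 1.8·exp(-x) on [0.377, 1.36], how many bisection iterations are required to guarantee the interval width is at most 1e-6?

Initial width b − a = 1.36 − 0.377 = 0.983000.
After n steps the width is (b−a)/2^n; need (b−a)/2^n ≤ 1e-6.
So n ≥ log₂(0.983000/1e-6) = log₂(983000.0000) ≈ 19.9068.
Hence n = 20.

20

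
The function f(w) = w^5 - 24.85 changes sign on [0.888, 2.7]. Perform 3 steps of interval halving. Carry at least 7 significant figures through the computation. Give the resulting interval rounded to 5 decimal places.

f(0.888000) = -24.297840, f(2.700000) = 118.639070 (opposite signs)
step 1: m = 1.794000, f(m) = -6.267155 < 0 → root in [1.794000, 2.700000]
step 2: m = 2.247000, f(m) = 32.431629 > 0 → root in [1.794000, 2.247000]
step 3: m = 2.020500, f(m) = 8.823966 > 0 → root in [1.794000, 2.020500]

[1.79400, 2.02050]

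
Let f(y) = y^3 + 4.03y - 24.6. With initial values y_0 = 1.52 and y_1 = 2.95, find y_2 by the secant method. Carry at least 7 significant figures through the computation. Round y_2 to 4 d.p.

f(y_0) = -14.962592, f(y_1) = 12.960875
y_2 = 2.950000 - (12.960875)·(2.950000 - 1.520000)/(12.960875 - (-14.962592)) = 2.286255; f(y_2) = -3.436217

2.2863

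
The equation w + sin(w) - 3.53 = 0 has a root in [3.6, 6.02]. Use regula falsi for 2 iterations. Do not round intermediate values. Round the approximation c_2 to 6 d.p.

f(3.600000) = -0.372520, f(6.020000) = 2.229843
step 1: c = 3.946416, f(c) = -0.304292 < 0 → new bracket [3.946416, 6.020000]
step 2: c = 4.195406, f(c) = -0.203908 < 0 → new bracket [4.195406, 6.020000]

4.195406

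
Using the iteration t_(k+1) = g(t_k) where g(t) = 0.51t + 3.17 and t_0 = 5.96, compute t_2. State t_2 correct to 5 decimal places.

t_1 = g(5.960000) = 6.209600
t_2 = g(6.209600) = 6.336896

6.33690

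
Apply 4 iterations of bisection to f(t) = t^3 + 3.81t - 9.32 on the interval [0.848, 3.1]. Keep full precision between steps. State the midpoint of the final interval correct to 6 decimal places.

f(0.848000) = -5.479320, f(3.100000) = 32.282000 (opposite signs)
step 1: m = 1.974000, f(m) = 5.892978 > 0 → root in [0.848000, 1.974000]
step 2: m = 1.411000, f(m) = -1.134900 < 0 → root in [1.411000, 1.974000]
step 3: m = 1.692500, f(m) = 1.976686 > 0 → root in [1.411000, 1.692500]
step 4: m = 1.551750, f(m) = 0.328670 > 0 → root in [1.411000, 1.551750]
Midpoint of [1.411000, 1.551750] = 1.481375

1.481375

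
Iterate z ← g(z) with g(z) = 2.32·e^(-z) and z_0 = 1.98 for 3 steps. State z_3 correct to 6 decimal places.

z_1 = g(1.980000) = 0.320321
z_2 = g(0.320321) = 1.684126
z_3 = g(1.684126) = 0.430607

0.430607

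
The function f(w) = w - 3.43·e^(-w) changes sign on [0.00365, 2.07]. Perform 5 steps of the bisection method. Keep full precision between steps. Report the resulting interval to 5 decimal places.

f(0.003650) = -3.413853, f(2.070000) = 1.637183 (opposite signs)
step 1: m = 1.036825, f(m) = -0.179380 < 0 → root in [1.036825, 2.070000]
step 2: m = 1.553412, f(m) = 0.827882 > 0 → root in [1.036825, 1.553412]
step 3: m = 1.295119, f(m) = 0.355761 > 0 → root in [1.036825, 1.295119]
step 4: m = 1.165972, f(m) = 0.097116 > 0 → root in [1.036825, 1.165972]
step 5: m = 1.101398, f(m) = -0.038754 < 0 → root in [1.101398, 1.165972]

[1.10140, 1.16597]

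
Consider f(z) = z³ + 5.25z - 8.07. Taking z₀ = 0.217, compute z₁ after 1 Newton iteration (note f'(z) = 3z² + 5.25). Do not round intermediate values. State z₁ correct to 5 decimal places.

1.50066

z_0 = 0.217000: f = -6.920532, f' = 5.391267 → z_1 = 0.217000 - (-6.920532)/(5.391267) = 1.500656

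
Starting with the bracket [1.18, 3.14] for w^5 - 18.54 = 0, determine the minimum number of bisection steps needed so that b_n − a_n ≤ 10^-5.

18

Initial width b − a = 3.14 − 1.18 = 1.960000.
After n steps the width is (b−a)/2^n; need (b−a)/2^n ≤ 10^-5.
So n ≥ log₂(1.960000/10^-5) = log₂(196000.0000) ≈ 17.5805.
Hence n = 18.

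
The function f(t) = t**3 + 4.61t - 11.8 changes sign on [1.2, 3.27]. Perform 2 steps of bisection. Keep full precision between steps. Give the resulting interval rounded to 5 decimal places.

f(1.200000) = -4.540000, f(3.270000) = 38.240483 (opposite signs)
step 1: m = 2.235000, f(m) = 9.667678 > 0 → root in [1.200000, 2.235000]
step 2: m = 1.717500, f(m) = 1.183967 > 0 → root in [1.200000, 1.717500]

[1.20000, 1.71750]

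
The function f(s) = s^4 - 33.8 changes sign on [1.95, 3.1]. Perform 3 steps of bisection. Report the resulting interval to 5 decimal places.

[2.38125, 2.52500]

f(1.950000) = -19.340994, f(3.100000) = 58.552100 (opposite signs)
step 1: m = 2.525000, f(m) = 6.848594 > 0 → root in [1.950000, 2.525000]
step 2: m = 2.237500, f(m) = -8.735896 < 0 → root in [2.237500, 2.525000]
step 3: m = 2.381250, f(m) = -1.647113 < 0 → root in [2.381250, 2.525000]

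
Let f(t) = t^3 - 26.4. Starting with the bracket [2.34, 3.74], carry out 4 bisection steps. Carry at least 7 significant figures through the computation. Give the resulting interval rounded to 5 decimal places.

[2.95250, 3.04000]

f(2.340000) = -13.587096, f(3.740000) = 25.913624 (opposite signs)
step 1: m = 3.040000, f(m) = 1.694464 > 0 → root in [2.340000, 3.040000]
step 2: m = 2.690000, f(m) = -6.934891 < 0 → root in [2.690000, 3.040000]
step 3: m = 2.865000, f(m) = -2.883435 < 0 → root in [2.865000, 3.040000]
step 4: m = 2.952500, f(m) = -0.662301 < 0 → root in [2.952500, 3.040000]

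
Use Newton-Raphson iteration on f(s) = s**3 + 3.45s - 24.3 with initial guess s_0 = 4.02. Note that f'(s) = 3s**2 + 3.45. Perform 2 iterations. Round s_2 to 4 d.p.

s_0 = 4.020000: f = 54.533808, f' = 51.931200 → s_1 = 4.020000 - (54.533808)/(51.931200) = 2.969884
s_1 = 2.969884: f = 12.141089, f' = 29.910625 → s_2 = 2.969884 - (12.141089)/(29.910625) = 2.563971

2.5640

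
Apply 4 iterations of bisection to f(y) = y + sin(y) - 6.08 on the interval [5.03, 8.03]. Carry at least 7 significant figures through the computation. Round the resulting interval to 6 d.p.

[6.155000, 6.342500]

f(5.030000) = -1.999984, f(8.030000) = 2.934549 (opposite signs)
step 1: m = 6.530000, f(m) = 0.694316 > 0 → root in [5.030000, 6.530000]
step 2: m = 5.780000, f(m) = -0.782218 < 0 → root in [5.780000, 6.530000]
step 3: m = 6.155000, f(m) = -0.052835 < 0 → root in [6.155000, 6.530000]
step 4: m = 6.342500, f(m) = 0.321780 > 0 → root in [6.155000, 6.342500]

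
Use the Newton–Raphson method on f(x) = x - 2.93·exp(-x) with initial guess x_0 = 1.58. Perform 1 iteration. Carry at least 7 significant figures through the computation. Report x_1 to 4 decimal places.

0.9710

Newton update: x ← x − f(x)/f'(x).
f'(x) = 1 + 2.93·exp(-x)
x_0 = 1.580000: f = 0.976493, f' = 1.603507 → x_1 = 1.580000 - (0.976493)/(1.603507) = 0.971027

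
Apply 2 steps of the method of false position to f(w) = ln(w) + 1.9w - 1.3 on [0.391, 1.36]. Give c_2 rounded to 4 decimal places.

0.8089

False-position update: c = (a·f(b) − b·f(a))/(f(b) − f(a)); replace the endpoint whose sign matches f(c).
f(0.391000) = -1.496148, f(1.360000) = 1.591485
step 1: c = 0.860540, f(c) = 0.184831 > 0 → new bracket [0.391000, 0.860540]
step 2: c = 0.808912, f(c) = 0.024868 > 0 → new bracket [0.391000, 0.808912]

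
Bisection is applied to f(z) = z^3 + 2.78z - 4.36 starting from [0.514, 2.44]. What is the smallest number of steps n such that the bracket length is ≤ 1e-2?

8

Initial width b − a = 2.44 − 0.514 = 1.926000.
After n steps the width is (b−a)/2^n; need (b−a)/2^n ≤ 1e-2.
So n ≥ log₂(1.926000/1e-2) = log₂(192.6000) ≈ 7.5895.
Hence n = 8.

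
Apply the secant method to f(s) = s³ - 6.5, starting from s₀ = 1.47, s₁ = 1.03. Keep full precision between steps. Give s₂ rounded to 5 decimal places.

2.17176

Secant update: s_(k+1) = s_k − f(s_k)·(s_k − s_(k-1))/(f(s_k) − f(s_(k-1))).
f(s_0) = -3.323477, f(s_1) = -5.407273
s_2 = 1.030000 - (-5.407273)·(1.030000 - 1.470000)/(-5.407273 - (-3.323477)) = 2.171762; f(s_2) = 3.743231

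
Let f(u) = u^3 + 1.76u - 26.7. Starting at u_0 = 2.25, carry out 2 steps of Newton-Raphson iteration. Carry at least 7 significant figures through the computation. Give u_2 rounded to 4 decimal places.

2.7979

Newton update: u ← u − f(u)/f'(u).
f'(u) = 3u^2 + 1.76
u_0 = 2.250000: f = -11.349375, f' = 16.947500 → u_1 = 2.250000 - (-11.349375)/(16.947500) = 2.919678
u_1 = 2.919678: f = 3.327497, f' = 27.333566 → u_2 = 2.919678 - (3.327497)/(27.333566) = 2.797942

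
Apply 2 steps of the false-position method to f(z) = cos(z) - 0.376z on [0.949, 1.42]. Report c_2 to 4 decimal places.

1.1311

f(0.949000) = 0.225672, f(1.420000) = -0.383695
step 1: c = 1.123430, f(c) = 0.010183 > 0 → new bracket [1.123430, 1.420000]
step 2: c = 1.131097, f(c) = 0.000375 > 0 → new bracket [1.131097, 1.420000]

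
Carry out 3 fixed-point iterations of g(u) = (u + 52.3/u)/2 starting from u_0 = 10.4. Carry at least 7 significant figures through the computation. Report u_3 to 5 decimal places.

u_1 = g(10.400000) = 7.714423
u_2 = g(7.714423) = 7.246966
u_3 = g(7.246966) = 7.231890

7.23189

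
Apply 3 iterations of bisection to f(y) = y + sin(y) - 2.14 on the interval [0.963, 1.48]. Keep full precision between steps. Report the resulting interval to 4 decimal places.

[1.1569, 1.2215]

f(0.963000) = -0.356092, f(1.480000) = 0.335881 (opposite signs)
step 1: m = 1.221500, f(m) = 0.021114 > 0 → root in [0.963000, 1.221500]
step 2: m = 1.092250, f(m) = -0.160085 < 0 → root in [1.092250, 1.221500]
step 3: m = 1.156875, f(m) = -0.067574 < 0 → root in [1.156875, 1.221500]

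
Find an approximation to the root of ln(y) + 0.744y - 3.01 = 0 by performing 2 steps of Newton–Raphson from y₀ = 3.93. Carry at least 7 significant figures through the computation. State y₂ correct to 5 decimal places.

Newton update: y ← y − f(y)/f'(y).
f'(y) = 1/y + 0.744
y_0 = 3.930000: f = 1.282559, f' = 0.998453 → y_1 = 3.930000 - (1.282559)/(0.998453) = 2.645453
y_1 = 2.645453: f = -0.068940, f' = 1.122007 → y_2 = 2.645453 - (-0.068940)/(1.122007) = 2.706897

2.70690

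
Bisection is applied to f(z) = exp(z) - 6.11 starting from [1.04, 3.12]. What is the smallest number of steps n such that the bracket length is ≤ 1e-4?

Initial width b − a = 3.12 − 1.04 = 2.080000.
After n steps the width is (b−a)/2^n; need (b−a)/2^n ≤ 1e-4.
So n ≥ log₂(2.080000/1e-4) = log₂(20800.0000) ≈ 14.3443.
Hence n = 15.

15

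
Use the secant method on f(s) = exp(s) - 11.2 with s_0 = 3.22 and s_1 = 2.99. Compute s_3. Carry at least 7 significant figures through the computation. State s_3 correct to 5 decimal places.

2.46290

f(s_0) = 13.828120, f(s_1) = 8.685682
s_2 = 2.990000 - (8.685682)·(2.990000 - 3.220000)/(8.685682 - (13.828120)) = 2.601525; f(s_2) = 2.284290
s_3 = 2.601525 - (2.284290)·(2.601525 - 2.990000)/(2.284290 - (8.685682)) = 2.462901; f(s_3) = 0.538816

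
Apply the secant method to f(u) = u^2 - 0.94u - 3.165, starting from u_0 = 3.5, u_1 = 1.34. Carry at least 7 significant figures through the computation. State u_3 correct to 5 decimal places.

2.42902

f(u_0) = 5.795000, f(u_1) = -2.629000
u_2 = 1.340000 - (-2.629000)·(1.340000 - 3.500000)/(-2.629000 - (5.795000)) = 2.014103; f(u_2) = -1.001647
u_3 = 2.014103 - (-1.001647)·(2.014103 - 1.340000)/(-1.001647 - (-2.629000)) = 2.429018; f(u_3) = 0.451850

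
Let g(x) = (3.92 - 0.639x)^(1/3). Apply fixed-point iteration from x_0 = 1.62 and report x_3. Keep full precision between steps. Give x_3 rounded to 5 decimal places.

1.44182

x_1 = g(1.620000) = 1.423551
x_2 = g(1.423551) = 1.443906
x_3 = g(1.443906) = 1.441824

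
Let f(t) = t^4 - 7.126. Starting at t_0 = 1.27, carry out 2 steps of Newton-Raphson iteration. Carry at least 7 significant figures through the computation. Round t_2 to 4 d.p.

1.6611

Newton update: t ← t − f(t)/f'(t).
f'(t) = 4t^3
t_0 = 1.270000: f = -4.524554, f' = 8.193532 → t_1 = 1.270000 - (-4.524554)/(8.193532) = 1.822210
t_1 = 1.822210: f = 3.899393, f' = 24.202240 → t_2 = 1.822210 - (3.899393)/(24.202240) = 1.661093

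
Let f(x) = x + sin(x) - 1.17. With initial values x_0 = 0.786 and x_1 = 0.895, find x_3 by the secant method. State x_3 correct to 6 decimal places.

0.603532

f(x_0) = 0.323532, f(x_1) = 0.505209
x_2 = 0.895000 - (0.505209)·(0.895000 - 0.786000)/(0.505209 - (0.323532)) = 0.591892; f(x_2) = -0.020177
x_3 = 0.591892 - (-0.020177)·(0.591892 - 0.895000)/(-0.020177 - (0.505209)) = 0.603532; f(x_3) = 0.001086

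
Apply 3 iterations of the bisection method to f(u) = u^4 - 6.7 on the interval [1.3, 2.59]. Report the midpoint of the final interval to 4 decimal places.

1.5419

f(1.300000) = -3.843900, f(2.590000) = 38.298606 (opposite signs)
step 1: m = 1.945000, f(m) = 7.611278 > 0 → root in [1.300000, 1.945000]
step 2: m = 1.622500, f(m) = 0.230089 > 0 → root in [1.300000, 1.622500]
step 3: m = 1.461250, f(m) = -2.140701 < 0 → root in [1.461250, 1.622500]
Midpoint of [1.461250, 1.622500] = 1.541875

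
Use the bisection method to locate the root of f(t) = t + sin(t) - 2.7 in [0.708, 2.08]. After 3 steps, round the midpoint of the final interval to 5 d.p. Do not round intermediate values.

f(0.708000) = -1.341684, f(2.080000) = 0.253133 (opposite signs)
step 1: m = 1.394000, f(m) = -0.321588 < 0 → root in [1.394000, 2.080000]
step 2: m = 1.737000, f(m) = 0.023220 > 0 → root in [1.394000, 1.737000]
step 3: m = 1.565500, f(m) = -0.134514 < 0 → root in [1.565500, 1.737000]
Midpoint of [1.565500, 1.737000] = 1.651250

1.65125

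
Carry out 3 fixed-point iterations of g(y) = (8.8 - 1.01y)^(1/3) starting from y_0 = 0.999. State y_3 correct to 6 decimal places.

1.902557

y_1 = g(0.999000) = 1.982430
y_2 = g(1.982430) = 1.894327
y_3 = g(1.894327) = 1.902557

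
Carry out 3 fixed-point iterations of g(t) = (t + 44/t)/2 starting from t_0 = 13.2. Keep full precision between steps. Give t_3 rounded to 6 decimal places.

t_1 = g(13.200000) = 8.266667
t_2 = g(8.266667) = 6.794624
t_3 = g(6.794624) = 6.635166

6.635166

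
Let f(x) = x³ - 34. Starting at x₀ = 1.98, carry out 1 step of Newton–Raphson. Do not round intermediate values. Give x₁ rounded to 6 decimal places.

f'(x) = 3x²
x_0 = 1.980000: f = -26.237608, f' = 11.761200 → x_1 = 1.980000 - (-26.237608)/(11.761200) = 4.210861

4.210861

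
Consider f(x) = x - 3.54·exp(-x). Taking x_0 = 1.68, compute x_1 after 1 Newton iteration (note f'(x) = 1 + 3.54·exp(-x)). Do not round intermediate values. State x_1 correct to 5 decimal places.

1.06531

Newton update: x ← x − f(x)/f'(x).
x_0 = 1.680000: f = 1.020236, f' = 1.659764 → x_1 = 1.680000 - (1.020236)/(1.659764) = 1.065312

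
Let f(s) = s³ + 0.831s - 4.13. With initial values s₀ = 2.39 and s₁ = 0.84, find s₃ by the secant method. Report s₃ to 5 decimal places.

1.58426

f(s_0) = 11.508009, f(s_1) = -2.839256
s_2 = 0.840000 - (-2.839256)·(0.840000 - 2.390000)/(-2.839256 - (11.508009)) = 1.146738; f(s_2) = -1.669093
s_3 = 1.146738 - (-1.669093)·(1.146738 - 0.840000)/(-1.669093 - (-2.839256)) = 1.584261; f(s_3) = 1.162829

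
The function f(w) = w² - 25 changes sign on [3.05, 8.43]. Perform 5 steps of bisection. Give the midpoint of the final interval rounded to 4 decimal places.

f(3.050000) = -15.697500, f(8.430000) = 46.064900 (opposite signs)
step 1: m = 5.740000, f(m) = 7.947600 > 0 → root in [3.050000, 5.740000]
step 2: m = 4.395000, f(m) = -5.683975 < 0 → root in [4.395000, 5.740000]
step 3: m = 5.067500, f(m) = 0.679556 > 0 → root in [4.395000, 5.067500]
step 4: m = 4.731250, f(m) = -2.615273 < 0 → root in [4.731250, 5.067500]
step 5: m = 4.899375, f(m) = -0.996125 < 0 → root in [4.899375, 5.067500]
Midpoint of [4.899375, 5.067500] = 4.983437

4.9834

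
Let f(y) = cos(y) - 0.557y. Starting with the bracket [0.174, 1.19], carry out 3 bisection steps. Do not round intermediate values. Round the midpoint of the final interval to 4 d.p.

0.9995

f(0.174000) = 0.887982, f(1.190000) = -0.291170 (opposite signs)
step 1: m = 0.682000, f(m) = 0.396440 > 0 → root in [0.682000, 1.190000]
step 2: m = 0.936000, f(m) = 0.071662 > 0 → root in [0.936000, 1.190000]
step 3: m = 1.063000, f(m) = -0.105838 < 0 → root in [0.936000, 1.063000]
Midpoint of [0.936000, 1.063000] = 0.999500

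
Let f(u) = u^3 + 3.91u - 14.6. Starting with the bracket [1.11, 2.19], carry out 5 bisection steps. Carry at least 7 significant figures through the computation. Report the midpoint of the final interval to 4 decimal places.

f(1.110000) = -8.892269, f(2.190000) = 4.466359 (opposite signs)
step 1: m = 1.650000, f(m) = -3.656375 < 0 → root in [1.650000, 2.190000]
step 2: m = 1.920000, f(m) = -0.014912 < 0 → root in [1.920000, 2.190000]
step 3: m = 2.055000, f(m) = 2.113366 > 0 → root in [1.920000, 2.055000]
step 4: m = 1.987500, f(m) = 1.022061 > 0 → root in [1.920000, 1.987500]
step 5: m = 1.953750, f(m) = 0.496898 > 0 → root in [1.920000, 1.953750]
Midpoint of [1.920000, 1.953750] = 1.936875

1.9369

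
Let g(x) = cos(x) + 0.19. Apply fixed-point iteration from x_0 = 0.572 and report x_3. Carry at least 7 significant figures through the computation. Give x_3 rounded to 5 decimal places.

0.95218

x_1 = g(0.572000) = 1.030820
x_2 = g(1.030820) = 0.704116
x_3 = g(0.704116) = 0.952184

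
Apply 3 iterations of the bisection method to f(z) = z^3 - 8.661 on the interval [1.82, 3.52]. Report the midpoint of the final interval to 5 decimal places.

f(1.820000) = -2.632432, f(3.520000) = 34.953208 (opposite signs)
step 1: m = 2.670000, f(m) = 10.373163 > 0 → root in [1.820000, 2.670000]
step 2: m = 2.245000, f(m) = 2.653856 > 0 → root in [1.820000, 2.245000]
step 3: m = 2.032500, f(m) = -0.264628 < 0 → root in [2.032500, 2.245000]
Midpoint of [2.032500, 2.245000] = 2.138750

2.13875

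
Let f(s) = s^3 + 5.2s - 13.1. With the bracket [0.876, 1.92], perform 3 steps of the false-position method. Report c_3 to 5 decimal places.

1.65134

f(0.876000) = -7.872579, f(1.920000) = 3.961888
step 1: c = 1.570495, f(c) = -1.059878 < 0 → new bracket [1.570495, 1.920000]
step 2: c = 1.644260, f(c) = -0.104441 < 0 → new bracket [1.644260, 1.920000]
step 3: c = 1.651342, f(c) = -0.009924 < 0 → new bracket [1.651342, 1.920000]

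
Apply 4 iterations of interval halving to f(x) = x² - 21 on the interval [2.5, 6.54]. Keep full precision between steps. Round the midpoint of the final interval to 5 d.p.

f(2.500000) = -14.750000, f(6.540000) = 21.771600 (opposite signs)
step 1: m = 4.520000, f(m) = -0.569600 < 0 → root in [4.520000, 6.540000]
step 2: m = 5.530000, f(m) = 9.580900 > 0 → root in [4.520000, 5.530000]
step 3: m = 5.025000, f(m) = 4.250625 > 0 → root in [4.520000, 5.025000]
step 4: m = 4.772500, f(m) = 1.776756 > 0 → root in [4.520000, 4.772500]
Midpoint of [4.520000, 4.772500] = 4.646250

4.64625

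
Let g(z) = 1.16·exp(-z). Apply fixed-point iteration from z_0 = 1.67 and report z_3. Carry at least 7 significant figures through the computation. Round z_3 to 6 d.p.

z_1 = g(1.670000) = 0.218367
z_2 = g(0.218367) = 0.932444
z_3 = g(0.932444) = 0.456565

0.456565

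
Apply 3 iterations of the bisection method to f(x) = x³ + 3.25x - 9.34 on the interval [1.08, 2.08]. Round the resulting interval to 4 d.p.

f(1.080000) = -4.570288, f(2.080000) = 6.418912 (opposite signs)
step 1: m = 1.580000, f(m) = -0.260688 < 0 → root in [1.580000, 2.080000]
step 2: m = 1.830000, f(m) = 2.735987 > 0 → root in [1.580000, 1.830000]
step 3: m = 1.705000, f(m) = 1.157728 > 0 → root in [1.580000, 1.705000]

[1.5800, 1.7050]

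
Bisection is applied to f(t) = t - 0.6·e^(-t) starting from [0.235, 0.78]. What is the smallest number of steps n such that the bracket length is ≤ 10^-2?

Initial width b − a = 0.78 − 0.235 = 0.545000.
After n steps the width is (b−a)/2^n; need (b−a)/2^n ≤ 10^-2.
So n ≥ log₂(0.545000/10^-2) = log₂(54.5000) ≈ 5.7682.
Hence n = 6.

6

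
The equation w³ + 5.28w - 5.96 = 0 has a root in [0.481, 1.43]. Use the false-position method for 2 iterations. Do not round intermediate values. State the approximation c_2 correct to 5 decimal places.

0.94794

f(0.481000) = -3.309035, f(1.430000) = 4.514607
step 1: c = 0.882383, f(c) = -0.613997 < 0 → new bracket [0.882383, 1.430000]
step 2: c = 0.947943, f(c) = -0.103039 < 0 → new bracket [0.947943, 1.430000]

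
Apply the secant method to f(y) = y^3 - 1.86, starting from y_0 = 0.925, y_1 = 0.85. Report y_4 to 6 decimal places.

Secant update: y_(k+1) = y_k − f(y_k)·(y_k − y_(k-1))/(f(y_k) − f(y_(k-1))).
f(y_0) = -1.068547, f(y_1) = -1.245875
y_2 = 0.850000 - (-1.245875)·(0.850000 - 0.925000)/(-1.245875 - (-1.068547)) = 1.376936; f(y_2) = 0.750607
y_3 = 1.376936 - (0.750607)·(1.376936 - 0.850000)/(0.750607 - (-1.245875)) = 1.178827; f(y_3) = -0.221864
y_4 = 1.178827 - (-0.221864)·(1.178827 - 1.376936)/(-0.221864 - (0.750607)) = 1.224024; f(y_4) = -0.026123

1.224024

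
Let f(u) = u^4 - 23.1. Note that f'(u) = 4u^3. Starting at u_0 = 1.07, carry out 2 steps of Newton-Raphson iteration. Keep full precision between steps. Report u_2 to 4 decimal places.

4.1719

u_0 = 1.070000: f = -21.789204, f' = 4.900172 → u_1 = 1.070000 - (-21.789204)/(4.900172) = 5.516620
u_1 = 5.516620: f = 903.073506, f' = 671.551396 → u_2 = 5.516620 - (903.073506)/(671.551396) = 4.171863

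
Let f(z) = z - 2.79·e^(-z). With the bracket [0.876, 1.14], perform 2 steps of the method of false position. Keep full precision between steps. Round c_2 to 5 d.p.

1.01322

False-position update: c = (a·f(b) − b·f(a))/(f(b) − f(a)); replace the endpoint whose sign matches f(c).
f(0.876000) = -0.285883, f(1.140000) = 0.247705
step 1: c = 1.017444, f(c) = 0.008810 > 0 → new bracket [0.876000, 1.017444]
step 2: c = 1.013216, f(c) = 0.000307 > 0 → new bracket [0.876000, 1.013216]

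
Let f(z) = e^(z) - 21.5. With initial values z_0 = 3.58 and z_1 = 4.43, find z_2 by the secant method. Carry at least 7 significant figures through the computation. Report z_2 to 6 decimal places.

3.325775

f(z_0) = 14.373541, f(z_1) = 62.431417
z_2 = 4.430000 - (62.431417)·(4.430000 - 3.580000)/(62.431417 - (14.373541)) = 3.325775; f(z_2) = 6.320553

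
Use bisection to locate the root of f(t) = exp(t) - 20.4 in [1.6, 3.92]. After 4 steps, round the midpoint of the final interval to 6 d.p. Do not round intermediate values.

2.977500

f(1.600000) = -15.446968, f(3.920000) = 30.000445 (opposite signs)
step 1: m = 2.760000, f(m) = -4.600157 < 0 → root in [2.760000, 3.920000]
step 2: m = 3.340000, f(m) = 7.819127 > 0 → root in [2.760000, 3.340000]
step 3: m = 3.050000, f(m) = 0.715344 > 0 → root in [2.760000, 3.050000]
step 4: m = 2.905000, f(m) = -2.134756 < 0 → root in [2.905000, 3.050000]
Midpoint of [2.905000, 3.050000] = 2.977500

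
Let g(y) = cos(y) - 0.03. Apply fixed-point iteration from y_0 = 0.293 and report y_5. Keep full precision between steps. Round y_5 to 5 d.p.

0.76116

y_1 = g(0.293000) = 0.927382
y_2 = g(0.927382) = 0.569931
y_3 = g(0.569931) = 0.811938
y_4 = g(0.811938) = 0.658093
y_5 = g(0.658093) = 0.761160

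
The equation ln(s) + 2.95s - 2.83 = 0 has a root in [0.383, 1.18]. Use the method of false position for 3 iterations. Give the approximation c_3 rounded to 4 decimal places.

f(0.383000) = -2.659870, f(1.180000) = 0.816514
step 1: c = 0.992805, f(c) = 0.091554 > 0 → new bracket [0.383000, 0.992805]
step 2: c = 0.972514, f(c) = 0.011044 > 0 → new bracket [0.383000, 0.972514]
step 3: c = 0.970076, f(c) = 0.001344 > 0 → new bracket [0.383000, 0.970076]

0.9701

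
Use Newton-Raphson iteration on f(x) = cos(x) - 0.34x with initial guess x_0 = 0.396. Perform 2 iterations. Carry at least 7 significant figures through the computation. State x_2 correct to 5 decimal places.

f'(x) = -sin(x) - 0.34
x_0 = 0.396000: f = 0.787971, f' = -0.725731 → x_1 = 0.396000 - (0.787971)/(-0.725731) = 1.481762
x_1 = 1.481762: f = -0.414883, f' = -1.336039 → x_2 = 1.481762 - (-0.414883)/(-1.336039) = 1.171230

1.17123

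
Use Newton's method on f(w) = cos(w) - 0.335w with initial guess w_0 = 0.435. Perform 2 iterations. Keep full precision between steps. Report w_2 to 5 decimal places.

1.17468

f'(w) = -sin(w) - 0.335
w_0 = 0.435000: f = 0.761145, f' = -0.756410 → w_1 = 0.435000 - (0.761145)/(-0.756410) = 1.441259
w_1 = 1.441259: f = -0.353647, f' = -1.326622 → w_2 = 1.441259 - (-0.353647)/(-1.326622) = 1.174682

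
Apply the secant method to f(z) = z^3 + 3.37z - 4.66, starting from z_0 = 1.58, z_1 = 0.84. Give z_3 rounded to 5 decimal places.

1.04937

f(z_0) = 4.608912, f(z_1) = -1.236496
z_2 = 0.840000 - (-1.236496)·(0.840000 - 1.580000)/(-1.236496 - (4.608912)) = 0.996534; f(z_2) = -0.312040
z_3 = 0.996534 - (-0.312040)·(0.996534 - 0.840000)/(-0.312040 - (-1.236496)) = 1.049371; f(z_3) = 0.031925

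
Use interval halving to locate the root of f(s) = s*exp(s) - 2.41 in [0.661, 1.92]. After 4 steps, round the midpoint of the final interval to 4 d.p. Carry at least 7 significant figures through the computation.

f(0.661000) = -1.129823, f(1.920000) = 10.686240 (opposite signs)
step 1: m = 1.290500, f(m) = 2.280456 > 0 → root in [0.661000, 1.290500]
step 2: m = 0.975750, f(m) = 0.178817 > 0 → root in [0.661000, 0.975750]
step 3: m = 0.818375, f(m) = -0.554897 < 0 → root in [0.818375, 0.975750]
step 4: m = 0.897063, f(m) = -0.210054 < 0 → root in [0.897063, 0.975750]
Midpoint of [0.897063, 0.975750] = 0.936406

0.9364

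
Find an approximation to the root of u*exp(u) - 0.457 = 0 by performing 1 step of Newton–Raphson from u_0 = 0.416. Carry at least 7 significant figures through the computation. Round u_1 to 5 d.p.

0.33512

f'(u) = (u+1)*exp(u)
u_0 = 0.416000: f = 0.173609, f' = 2.146494 → u_1 = 0.416000 - (0.173609)/(2.146494) = 0.335120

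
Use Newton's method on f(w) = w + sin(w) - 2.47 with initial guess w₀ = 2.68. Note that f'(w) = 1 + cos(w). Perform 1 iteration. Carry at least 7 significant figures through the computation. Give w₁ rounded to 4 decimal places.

-3.5822

w_0 = 2.680000: f = 0.655375, f' = 0.104656 → w_1 = 2.680000 - (0.655375)/(0.104656) = -3.582198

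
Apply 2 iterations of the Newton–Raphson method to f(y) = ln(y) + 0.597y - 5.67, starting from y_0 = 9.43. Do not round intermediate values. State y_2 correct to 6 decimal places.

f'(y) = 1/y + 0.597
y_0 = 9.430000: f = 2.203606, f' = 0.703045 → y_1 = 9.430000 - (2.203606)/(0.703045) = 6.295624
y_1 = 6.295624: f = -0.071658, f' = 0.755840 → y_2 = 6.295624 - (-0.071658)/(0.755840) = 6.390429

6.390429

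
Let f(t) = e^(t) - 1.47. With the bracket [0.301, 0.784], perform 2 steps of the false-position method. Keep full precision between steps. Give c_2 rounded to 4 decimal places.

0.3823

f(0.301000) = -0.118791, f(0.784000) = 0.720216
step 1: c = 0.369386, f(c) = -0.023155 < 0 → new bracket [0.369386, 0.784000]
step 2: c = 0.382300, f(c) = -0.004348 < 0 → new bracket [0.382300, 0.784000]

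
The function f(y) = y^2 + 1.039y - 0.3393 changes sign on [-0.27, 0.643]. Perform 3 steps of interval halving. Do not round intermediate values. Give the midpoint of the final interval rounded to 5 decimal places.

0.24356

f(-0.270000) = -0.546930, f(0.643000) = 0.742226 (opposite signs)
step 1: m = 0.186500, f(m) = -0.110744 < 0 → root in [0.186500, 0.643000]
step 2: m = 0.414750, f(m) = 0.263643 > 0 → root in [0.186500, 0.414750]
step 3: m = 0.300625, f(m) = 0.063425 > 0 → root in [0.186500, 0.300625]
Midpoint of [0.186500, 0.300625] = 0.243563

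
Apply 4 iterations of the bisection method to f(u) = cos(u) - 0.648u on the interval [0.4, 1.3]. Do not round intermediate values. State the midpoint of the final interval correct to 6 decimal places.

f(0.400000) = 0.661861, f(1.300000) = -0.574901 (opposite signs)
step 1: m = 0.850000, f(m) = 0.109183 > 0 → root in [0.850000, 1.300000]
step 2: m = 1.075000, f(m) = -0.220868 < 0 → root in [0.850000, 1.075000]
step 3: m = 0.962500, f(m) = -0.052230 < 0 → root in [0.850000, 0.962500]
step 4: m = 0.906250, f(m) = 0.029452 > 0 → root in [0.906250, 0.962500]
Midpoint of [0.906250, 0.962500] = 0.934375

0.934375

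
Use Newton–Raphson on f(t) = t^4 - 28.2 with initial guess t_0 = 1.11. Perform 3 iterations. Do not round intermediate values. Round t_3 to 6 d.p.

Newton update: t ← t − f(t)/f'(t).
f'(t) = 4t^3
t_0 = 1.110000: f = -26.681930, f' = 5.470524 → t_1 = 1.110000 - (-26.681930)/(5.470524) = 5.987399
t_1 = 5.987399: f = 1256.947190, f' = 858.567895 → t_2 = 5.987399 - (1256.947190)/(858.567895) = 4.523395
t_2 = 4.523395: f = 390.456642, f' = 370.214548 → t_3 = 4.523395 - (390.456642)/(370.214548) = 3.468718

3.468718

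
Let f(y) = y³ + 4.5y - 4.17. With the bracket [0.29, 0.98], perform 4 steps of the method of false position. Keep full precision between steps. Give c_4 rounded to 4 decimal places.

False-position update: c = (a·f(b) − b·f(a))/(f(b) − f(a)); replace the endpoint whose sign matches f(c).
f(0.290000) = -2.840611, f(0.980000) = 1.181192
step 1: c = 0.777349, f(c) = -0.202200 < 0 → new bracket [0.777349, 0.980000]
step 2: c = 0.806969, f(c) = -0.013143 < 0 → new bracket [0.806969, 0.980000]
step 3: c = 0.808873, f(c) = -0.000846 < 0 → new bracket [0.808873, 0.980000]
step 4: c = 0.808995, f(c) = -0.000054 < 0 → new bracket [0.808995, 0.980000]

0.8090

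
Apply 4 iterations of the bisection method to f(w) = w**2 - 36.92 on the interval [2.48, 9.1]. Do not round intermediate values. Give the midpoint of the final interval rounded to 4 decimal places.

f(2.480000) = -30.769600, f(9.100000) = 45.890000 (opposite signs)
step 1: m = 5.790000, f(m) = -3.395900 < 0 → root in [5.790000, 9.100000]
step 2: m = 7.445000, f(m) = 18.508025 > 0 → root in [5.790000, 7.445000]
step 3: m = 6.617500, f(m) = 6.871306 > 0 → root in [5.790000, 6.617500]
step 4: m = 6.203750, f(m) = 1.566514 > 0 → root in [5.790000, 6.203750]
Midpoint of [5.790000, 6.203750] = 5.996875

5.9969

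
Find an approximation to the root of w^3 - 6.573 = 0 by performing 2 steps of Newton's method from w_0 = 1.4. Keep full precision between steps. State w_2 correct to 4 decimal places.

f'(w) = 3w^2
w_0 = 1.400000: f = -3.829000, f' = 5.880000 → w_1 = 1.400000 - (-3.829000)/(5.880000) = 2.051190
w_1 = 2.051190: f = 2.057143, f' = 12.622147 → w_2 = 2.051190 - (2.057143)/(12.622147) = 1.888212

1.8882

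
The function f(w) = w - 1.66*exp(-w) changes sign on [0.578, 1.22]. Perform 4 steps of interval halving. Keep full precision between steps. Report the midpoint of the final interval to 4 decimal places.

f(0.578000) = -0.353292, f(1.220000) = 0.729918 (opposite signs)
step 1: m = 0.899000, f(m) = 0.223419 > 0 → root in [0.578000, 0.899000]
step 2: m = 0.738500, f(m) = -0.054698 < 0 → root in [0.738500, 0.899000]
step 3: m = 0.818750, f(m) = 0.086719 > 0 → root in [0.738500, 0.818750]
step 4: m = 0.778625, f(m) = 0.016624 > 0 → root in [0.738500, 0.778625]
Midpoint of [0.738500, 0.778625] = 0.758562

0.7586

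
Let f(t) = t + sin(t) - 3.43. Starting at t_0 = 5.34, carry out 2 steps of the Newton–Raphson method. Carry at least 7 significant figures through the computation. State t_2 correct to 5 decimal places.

4.41244

f'(t) = 1 + cos(t)
t_0 = 5.340000: f = 1.100567, f' = 1.587213 → t_1 = 5.340000 - (1.100567)/(1.587213) = 4.646604
t_1 = 4.646604: f = 0.218767, f' = 0.934262 → t_2 = 4.646604 - (0.218767)/(0.934262) = 4.412444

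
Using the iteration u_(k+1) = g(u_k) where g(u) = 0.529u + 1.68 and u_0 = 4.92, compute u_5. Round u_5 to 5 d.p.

u_1 = g(4.920000) = 4.282680
u_2 = g(4.282680) = 3.945538
u_3 = g(3.945538) = 3.767189
u_4 = g(3.767189) = 3.672843
u_5 = g(3.672843) = 3.622934

3.62293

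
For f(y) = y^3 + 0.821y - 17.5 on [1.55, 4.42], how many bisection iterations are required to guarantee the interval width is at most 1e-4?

Initial width b − a = 4.42 − 1.55 = 2.870000.
After n steps the width is (b−a)/2^n; need (b−a)/2^n ≤ 1e-4.
So n ≥ log₂(2.870000/1e-4) = log₂(28700.0000) ≈ 14.8088.
Hence n = 15.

15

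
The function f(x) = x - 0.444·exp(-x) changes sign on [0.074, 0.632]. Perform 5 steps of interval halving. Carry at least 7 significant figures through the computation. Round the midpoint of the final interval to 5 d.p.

0.32684

f(0.074000) = -0.338330, f(0.632000) = 0.396002 (opposite signs)
step 1: m = 0.353000, f(m) = 0.041056 > 0 → root in [0.074000, 0.353000]
step 2: m = 0.213500, f(m) = -0.145142 < 0 → root in [0.213500, 0.353000]
step 3: m = 0.283250, f(m) = -0.051229 < 0 → root in [0.283250, 0.353000]
step 4: m = 0.318125, f(m) = -0.004890 < 0 → root in [0.318125, 0.353000]
step 5: m = 0.335562, f(m) = 0.018131 > 0 → root in [0.318125, 0.335562]
Midpoint of [0.318125, 0.335562] = 0.326844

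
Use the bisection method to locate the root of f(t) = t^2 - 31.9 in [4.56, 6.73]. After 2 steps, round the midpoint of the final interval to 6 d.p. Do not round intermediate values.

5.916250

f(4.560000) = -11.106400, f(6.730000) = 13.392900 (opposite signs)
step 1: m = 5.645000, f(m) = -0.033975 < 0 → root in [5.645000, 6.730000]
step 2: m = 6.187500, f(m) = 6.385156 > 0 → root in [5.645000, 6.187500]
Midpoint of [5.645000, 6.187500] = 5.916250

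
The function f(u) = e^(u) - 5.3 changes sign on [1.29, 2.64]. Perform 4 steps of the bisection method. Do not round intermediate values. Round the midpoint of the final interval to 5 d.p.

f(1.290000) = -1.667213, f(2.640000) = 8.713204 (opposite signs)
step 1: m = 1.965000, f(m) = 1.834913 > 0 → root in [1.290000, 1.965000]
step 2: m = 1.627500, f(m) = -0.208869 < 0 → root in [1.627500, 1.965000]
step 3: m = 1.796250, f(m) = 0.727004 > 0 → root in [1.627500, 1.796250]
step 4: m = 1.711875, f(m) = 0.239338 > 0 → root in [1.627500, 1.711875]
Midpoint of [1.627500, 1.711875] = 1.669687

1.66969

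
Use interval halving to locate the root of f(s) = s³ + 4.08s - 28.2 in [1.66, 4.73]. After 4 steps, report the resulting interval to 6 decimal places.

[2.427500, 2.619375]

f(1.660000) = -16.852904, f(4.730000) = 96.922217 (opposite signs)
step 1: m = 3.195000, f(m) = 17.450240 > 0 → root in [1.660000, 3.195000]
step 2: m = 2.427500, f(m) = -3.991134 < 0 → root in [2.427500, 3.195000]
step 3: m = 2.811250, f(m) = 5.487565 > 0 → root in [2.427500, 2.811250]
step 4: m = 2.619375, f(m) = 0.458910 > 0 → root in [2.427500, 2.619375]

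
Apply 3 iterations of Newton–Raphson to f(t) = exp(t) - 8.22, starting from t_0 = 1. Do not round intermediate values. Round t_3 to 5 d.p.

f'(t) = exp(t)
t_0 = 1.000000: f = -5.501718, f' = 2.718282 → t_1 = 1.000000 - (-5.501718)/(2.718282) = 3.023969
t_1 = 3.023969: f = 12.352783, f' = 20.572783 → t_2 = 3.023969 - (12.352783)/(20.572783) = 2.423526
t_2 = 2.423526: f = 3.065582, f' = 11.285582 → t_3 = 2.423526 - (3.065582)/(11.285582) = 2.151889

2.15189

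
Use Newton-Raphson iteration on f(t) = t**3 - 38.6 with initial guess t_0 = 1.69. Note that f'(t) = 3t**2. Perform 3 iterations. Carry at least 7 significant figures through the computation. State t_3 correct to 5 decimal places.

t_0 = 1.690000: f = -33.773191, f' = 8.568300 → t_1 = 1.690000 - (-33.773191)/(8.568300) = 5.631644
t_1 = 5.631644: f = 140.009952, f' = 95.146253 → t_2 = 5.631644 - (140.009952)/(95.146253) = 4.160121
t_2 = 4.160121: f = 33.397566, f' = 51.919814 → t_3 = 4.160121 - (33.397566)/(51.919814) = 3.516868

3.51687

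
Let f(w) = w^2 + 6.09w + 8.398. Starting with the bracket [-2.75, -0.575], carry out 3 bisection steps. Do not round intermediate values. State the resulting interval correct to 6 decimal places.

f(-2.750000) = -0.787000, f(-0.575000) = 5.226875 (opposite signs)
step 1: m = -1.662500, f(m) = 1.037281 > 0 → root in [-2.750000, -1.662500]
step 2: m = -2.206250, f(m) = -0.170523 < 0 → root in [-2.206250, -1.662500]
step 3: m = -1.934375, f(m) = 0.359463 > 0 → root in [-2.206250, -1.934375]

[-2.206250, -1.934375]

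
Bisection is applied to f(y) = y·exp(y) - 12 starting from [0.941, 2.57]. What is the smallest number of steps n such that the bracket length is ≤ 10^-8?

Initial width b − a = 2.57 − 0.941 = 1.629000.
After n steps the width is (b−a)/2^n; need (b−a)/2^n ≤ 10^-8.
So n ≥ log₂(1.629000/10^-8) = log₂(162900000.0000) ≈ 27.2794.
Hence n = 28.

28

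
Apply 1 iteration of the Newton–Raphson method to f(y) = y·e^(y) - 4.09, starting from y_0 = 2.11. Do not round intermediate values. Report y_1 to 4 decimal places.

1.5910

f'(y) = (y + 1)·e^(y)
y_0 = 2.110000: f = 13.313789, f' = 25.652030 → y_1 = 2.110000 - (13.313789)/(25.652030) = 1.590985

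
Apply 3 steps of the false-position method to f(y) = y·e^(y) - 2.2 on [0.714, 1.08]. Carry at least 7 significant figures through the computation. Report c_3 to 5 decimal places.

0.89663

f(0.714000) = -0.741910, f(1.080000) = 0.980254
step 1: c = 0.871673, f(c) = -0.115910 < 0 → new bracket [0.871673, 1.080000]
step 2: c = 0.893702, f(c) = -0.015649 < 0 → new bracket [0.893702, 1.080000]
step 3: c = 0.896629, f(c) = -0.002069 < 0 → new bracket [0.896629, 1.080000]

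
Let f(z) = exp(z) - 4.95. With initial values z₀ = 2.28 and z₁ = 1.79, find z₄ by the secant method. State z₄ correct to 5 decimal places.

f(z_0) = 4.826680, f(z_1) = 1.039452
z_2 = 1.790000 - (1.039452)·(1.790000 - 2.280000)/(1.039452 - (4.826680)) = 1.655513; f(z_2) = 0.285767
z_3 = 1.655513 - (0.285767)·(1.655513 - 1.790000)/(0.285767 - (1.039452)) = 1.604521; f(z_3) = 0.025478
z_4 = 1.604521 - (0.025478)·(1.604521 - 1.655513)/(0.025478 - (0.285767)) = 1.599530; f(z_4) = 0.000706

1.59953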